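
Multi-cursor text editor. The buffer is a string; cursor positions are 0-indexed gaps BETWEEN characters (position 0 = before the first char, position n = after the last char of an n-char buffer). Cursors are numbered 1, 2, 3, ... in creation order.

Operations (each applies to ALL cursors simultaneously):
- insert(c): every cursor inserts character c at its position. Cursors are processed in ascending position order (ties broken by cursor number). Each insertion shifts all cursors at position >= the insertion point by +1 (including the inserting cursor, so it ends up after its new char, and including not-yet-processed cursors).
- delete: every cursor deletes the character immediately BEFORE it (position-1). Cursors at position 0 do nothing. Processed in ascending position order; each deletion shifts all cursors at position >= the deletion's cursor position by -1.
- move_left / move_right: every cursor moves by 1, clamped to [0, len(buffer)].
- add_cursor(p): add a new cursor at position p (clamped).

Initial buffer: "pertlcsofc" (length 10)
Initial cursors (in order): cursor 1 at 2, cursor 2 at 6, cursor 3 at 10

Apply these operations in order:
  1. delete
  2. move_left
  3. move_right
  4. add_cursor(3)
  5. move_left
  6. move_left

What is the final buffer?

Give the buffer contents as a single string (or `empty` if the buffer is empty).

After op 1 (delete): buffer="prtlsof" (len 7), cursors c1@1 c2@4 c3@7, authorship .......
After op 2 (move_left): buffer="prtlsof" (len 7), cursors c1@0 c2@3 c3@6, authorship .......
After op 3 (move_right): buffer="prtlsof" (len 7), cursors c1@1 c2@4 c3@7, authorship .......
After op 4 (add_cursor(3)): buffer="prtlsof" (len 7), cursors c1@1 c4@3 c2@4 c3@7, authorship .......
After op 5 (move_left): buffer="prtlsof" (len 7), cursors c1@0 c4@2 c2@3 c3@6, authorship .......
After op 6 (move_left): buffer="prtlsof" (len 7), cursors c1@0 c4@1 c2@2 c3@5, authorship .......

Answer: prtlsof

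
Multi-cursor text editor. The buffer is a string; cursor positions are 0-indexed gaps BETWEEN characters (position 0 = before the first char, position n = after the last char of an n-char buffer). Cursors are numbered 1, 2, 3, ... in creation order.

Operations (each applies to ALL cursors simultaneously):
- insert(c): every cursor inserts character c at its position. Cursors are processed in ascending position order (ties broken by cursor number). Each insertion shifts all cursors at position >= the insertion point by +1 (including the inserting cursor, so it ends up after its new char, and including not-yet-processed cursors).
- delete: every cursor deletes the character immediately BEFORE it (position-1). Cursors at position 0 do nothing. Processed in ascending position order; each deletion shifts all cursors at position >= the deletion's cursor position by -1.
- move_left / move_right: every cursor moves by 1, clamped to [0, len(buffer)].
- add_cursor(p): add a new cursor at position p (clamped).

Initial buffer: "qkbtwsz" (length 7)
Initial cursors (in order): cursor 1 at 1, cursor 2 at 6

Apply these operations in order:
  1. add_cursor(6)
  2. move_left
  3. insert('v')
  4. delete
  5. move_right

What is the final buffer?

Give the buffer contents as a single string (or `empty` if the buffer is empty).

After op 1 (add_cursor(6)): buffer="qkbtwsz" (len 7), cursors c1@1 c2@6 c3@6, authorship .......
After op 2 (move_left): buffer="qkbtwsz" (len 7), cursors c1@0 c2@5 c3@5, authorship .......
After op 3 (insert('v')): buffer="vqkbtwvvsz" (len 10), cursors c1@1 c2@8 c3@8, authorship 1.....23..
After op 4 (delete): buffer="qkbtwsz" (len 7), cursors c1@0 c2@5 c3@5, authorship .......
After op 5 (move_right): buffer="qkbtwsz" (len 7), cursors c1@1 c2@6 c3@6, authorship .......

Answer: qkbtwsz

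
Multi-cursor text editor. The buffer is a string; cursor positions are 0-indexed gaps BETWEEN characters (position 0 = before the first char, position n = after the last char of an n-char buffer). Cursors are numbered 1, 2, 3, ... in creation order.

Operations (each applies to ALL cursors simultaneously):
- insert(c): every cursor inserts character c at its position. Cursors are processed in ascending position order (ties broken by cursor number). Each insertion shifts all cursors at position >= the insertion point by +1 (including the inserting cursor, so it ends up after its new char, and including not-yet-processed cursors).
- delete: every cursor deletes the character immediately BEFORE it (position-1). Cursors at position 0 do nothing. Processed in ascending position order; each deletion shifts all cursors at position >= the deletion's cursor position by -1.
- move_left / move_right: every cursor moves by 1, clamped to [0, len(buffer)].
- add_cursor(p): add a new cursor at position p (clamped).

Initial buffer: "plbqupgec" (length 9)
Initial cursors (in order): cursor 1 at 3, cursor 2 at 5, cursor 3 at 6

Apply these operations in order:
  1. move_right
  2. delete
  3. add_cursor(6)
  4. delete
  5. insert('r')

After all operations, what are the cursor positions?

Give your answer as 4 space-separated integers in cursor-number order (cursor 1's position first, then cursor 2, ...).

After op 1 (move_right): buffer="plbqupgec" (len 9), cursors c1@4 c2@6 c3@7, authorship .........
After op 2 (delete): buffer="plbuec" (len 6), cursors c1@3 c2@4 c3@4, authorship ......
After op 3 (add_cursor(6)): buffer="plbuec" (len 6), cursors c1@3 c2@4 c3@4 c4@6, authorship ......
After op 4 (delete): buffer="pe" (len 2), cursors c1@1 c2@1 c3@1 c4@2, authorship ..
After op 5 (insert('r')): buffer="prrrer" (len 6), cursors c1@4 c2@4 c3@4 c4@6, authorship .123.4

Answer: 4 4 4 6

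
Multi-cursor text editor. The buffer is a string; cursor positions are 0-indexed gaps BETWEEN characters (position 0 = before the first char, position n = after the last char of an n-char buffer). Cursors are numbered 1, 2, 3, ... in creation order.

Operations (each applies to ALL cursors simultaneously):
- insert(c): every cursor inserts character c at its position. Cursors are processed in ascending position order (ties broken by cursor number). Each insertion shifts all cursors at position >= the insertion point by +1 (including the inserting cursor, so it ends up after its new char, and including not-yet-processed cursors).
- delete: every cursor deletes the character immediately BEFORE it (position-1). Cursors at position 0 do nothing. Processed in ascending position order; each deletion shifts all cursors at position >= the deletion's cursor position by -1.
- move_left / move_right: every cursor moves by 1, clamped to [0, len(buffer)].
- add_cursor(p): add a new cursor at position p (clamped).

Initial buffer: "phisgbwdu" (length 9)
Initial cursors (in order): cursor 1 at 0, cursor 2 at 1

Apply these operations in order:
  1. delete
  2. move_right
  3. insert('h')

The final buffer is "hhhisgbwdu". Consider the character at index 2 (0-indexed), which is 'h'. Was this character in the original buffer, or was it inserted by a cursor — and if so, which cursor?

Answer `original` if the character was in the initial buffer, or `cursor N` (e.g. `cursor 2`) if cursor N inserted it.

After op 1 (delete): buffer="hisgbwdu" (len 8), cursors c1@0 c2@0, authorship ........
After op 2 (move_right): buffer="hisgbwdu" (len 8), cursors c1@1 c2@1, authorship ........
After op 3 (insert('h')): buffer="hhhisgbwdu" (len 10), cursors c1@3 c2@3, authorship .12.......
Authorship (.=original, N=cursor N): . 1 2 . . . . . . .
Index 2: author = 2

Answer: cursor 2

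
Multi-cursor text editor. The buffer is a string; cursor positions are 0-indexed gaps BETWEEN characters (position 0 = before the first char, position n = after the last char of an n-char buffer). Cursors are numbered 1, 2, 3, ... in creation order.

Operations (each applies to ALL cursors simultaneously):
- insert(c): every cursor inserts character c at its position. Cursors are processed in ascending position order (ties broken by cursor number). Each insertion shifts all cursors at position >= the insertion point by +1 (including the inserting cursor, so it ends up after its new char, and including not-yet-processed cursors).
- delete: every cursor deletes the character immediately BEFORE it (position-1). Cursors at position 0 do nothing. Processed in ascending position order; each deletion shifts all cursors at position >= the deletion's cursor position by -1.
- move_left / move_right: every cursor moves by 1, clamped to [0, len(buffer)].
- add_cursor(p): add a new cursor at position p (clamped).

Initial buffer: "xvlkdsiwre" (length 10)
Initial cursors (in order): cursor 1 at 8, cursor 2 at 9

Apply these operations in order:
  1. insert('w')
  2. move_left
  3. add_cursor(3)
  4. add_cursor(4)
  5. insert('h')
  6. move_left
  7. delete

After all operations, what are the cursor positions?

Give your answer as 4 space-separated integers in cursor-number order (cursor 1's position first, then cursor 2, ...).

After op 1 (insert('w')): buffer="xvlkdsiwwrwe" (len 12), cursors c1@9 c2@11, authorship ........1.2.
After op 2 (move_left): buffer="xvlkdsiwwrwe" (len 12), cursors c1@8 c2@10, authorship ........1.2.
After op 3 (add_cursor(3)): buffer="xvlkdsiwwrwe" (len 12), cursors c3@3 c1@8 c2@10, authorship ........1.2.
After op 4 (add_cursor(4)): buffer="xvlkdsiwwrwe" (len 12), cursors c3@3 c4@4 c1@8 c2@10, authorship ........1.2.
After op 5 (insert('h')): buffer="xvlhkhdsiwhwrhwe" (len 16), cursors c3@4 c4@6 c1@11 c2@14, authorship ...3.4....11.22.
After op 6 (move_left): buffer="xvlhkhdsiwhwrhwe" (len 16), cursors c3@3 c4@5 c1@10 c2@13, authorship ...3.4....11.22.
After op 7 (delete): buffer="xvhhdsihwhwe" (len 12), cursors c3@2 c4@3 c1@7 c2@9, authorship ..34...1122.

Answer: 7 9 2 3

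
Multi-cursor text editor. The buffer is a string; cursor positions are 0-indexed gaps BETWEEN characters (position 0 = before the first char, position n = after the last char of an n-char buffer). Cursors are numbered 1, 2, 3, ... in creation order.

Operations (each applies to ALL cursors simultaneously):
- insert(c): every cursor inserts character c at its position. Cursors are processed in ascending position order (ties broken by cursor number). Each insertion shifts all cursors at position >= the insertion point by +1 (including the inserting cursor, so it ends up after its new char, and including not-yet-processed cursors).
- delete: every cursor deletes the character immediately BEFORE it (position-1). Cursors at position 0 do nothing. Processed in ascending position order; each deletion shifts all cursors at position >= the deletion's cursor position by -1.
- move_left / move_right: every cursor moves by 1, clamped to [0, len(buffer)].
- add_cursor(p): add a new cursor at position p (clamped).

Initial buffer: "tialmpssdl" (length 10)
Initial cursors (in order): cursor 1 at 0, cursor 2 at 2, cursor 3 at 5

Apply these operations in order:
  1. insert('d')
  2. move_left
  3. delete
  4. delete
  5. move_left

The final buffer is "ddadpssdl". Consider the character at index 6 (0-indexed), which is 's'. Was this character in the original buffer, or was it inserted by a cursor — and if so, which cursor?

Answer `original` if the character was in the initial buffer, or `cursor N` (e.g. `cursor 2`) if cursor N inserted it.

After op 1 (insert('d')): buffer="dtidalmdpssdl" (len 13), cursors c1@1 c2@4 c3@8, authorship 1..2...3.....
After op 2 (move_left): buffer="dtidalmdpssdl" (len 13), cursors c1@0 c2@3 c3@7, authorship 1..2...3.....
After op 3 (delete): buffer="dtdaldpssdl" (len 11), cursors c1@0 c2@2 c3@5, authorship 1.2..3.....
After op 4 (delete): buffer="ddadpssdl" (len 9), cursors c1@0 c2@1 c3@3, authorship 12.3.....
After op 5 (move_left): buffer="ddadpssdl" (len 9), cursors c1@0 c2@0 c3@2, authorship 12.3.....
Authorship (.=original, N=cursor N): 1 2 . 3 . . . . .
Index 6: author = original

Answer: original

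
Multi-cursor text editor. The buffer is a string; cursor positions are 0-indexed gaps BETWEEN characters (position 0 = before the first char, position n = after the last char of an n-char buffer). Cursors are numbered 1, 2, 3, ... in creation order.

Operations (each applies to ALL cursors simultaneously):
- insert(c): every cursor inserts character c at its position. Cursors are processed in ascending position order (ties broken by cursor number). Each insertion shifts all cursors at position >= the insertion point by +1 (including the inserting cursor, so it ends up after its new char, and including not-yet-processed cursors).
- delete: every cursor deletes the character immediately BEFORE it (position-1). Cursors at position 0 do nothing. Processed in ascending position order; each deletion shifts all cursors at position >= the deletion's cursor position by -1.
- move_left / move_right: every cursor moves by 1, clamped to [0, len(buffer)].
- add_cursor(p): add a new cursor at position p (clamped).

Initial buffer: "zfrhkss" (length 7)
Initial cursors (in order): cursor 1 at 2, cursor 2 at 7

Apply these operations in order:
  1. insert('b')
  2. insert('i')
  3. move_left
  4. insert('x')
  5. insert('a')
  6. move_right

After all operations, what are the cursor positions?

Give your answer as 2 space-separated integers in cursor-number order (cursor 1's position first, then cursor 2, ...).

Answer: 6 15

Derivation:
After op 1 (insert('b')): buffer="zfbrhkssb" (len 9), cursors c1@3 c2@9, authorship ..1.....2
After op 2 (insert('i')): buffer="zfbirhkssbi" (len 11), cursors c1@4 c2@11, authorship ..11.....22
After op 3 (move_left): buffer="zfbirhkssbi" (len 11), cursors c1@3 c2@10, authorship ..11.....22
After op 4 (insert('x')): buffer="zfbxirhkssbxi" (len 13), cursors c1@4 c2@12, authorship ..111.....222
After op 5 (insert('a')): buffer="zfbxairhkssbxai" (len 15), cursors c1@5 c2@14, authorship ..1111.....2222
After op 6 (move_right): buffer="zfbxairhkssbxai" (len 15), cursors c1@6 c2@15, authorship ..1111.....2222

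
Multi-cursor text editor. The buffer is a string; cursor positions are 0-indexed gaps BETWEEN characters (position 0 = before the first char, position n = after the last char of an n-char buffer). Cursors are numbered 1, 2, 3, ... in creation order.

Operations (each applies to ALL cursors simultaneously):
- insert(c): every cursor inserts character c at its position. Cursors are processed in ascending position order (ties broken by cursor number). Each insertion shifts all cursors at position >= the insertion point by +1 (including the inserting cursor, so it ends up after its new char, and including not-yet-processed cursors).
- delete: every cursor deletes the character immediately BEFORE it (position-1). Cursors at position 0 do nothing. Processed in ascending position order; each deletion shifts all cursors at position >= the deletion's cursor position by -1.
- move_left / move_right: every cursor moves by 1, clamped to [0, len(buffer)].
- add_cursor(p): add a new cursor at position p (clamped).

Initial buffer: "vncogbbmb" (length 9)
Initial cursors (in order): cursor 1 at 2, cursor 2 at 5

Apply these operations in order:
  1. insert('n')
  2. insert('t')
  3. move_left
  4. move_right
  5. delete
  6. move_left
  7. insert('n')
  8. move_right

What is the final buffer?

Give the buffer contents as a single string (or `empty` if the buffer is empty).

Answer: vnnncognnbbmb

Derivation:
After op 1 (insert('n')): buffer="vnncognbbmb" (len 11), cursors c1@3 c2@7, authorship ..1...2....
After op 2 (insert('t')): buffer="vnntcogntbbmb" (len 13), cursors c1@4 c2@9, authorship ..11...22....
After op 3 (move_left): buffer="vnntcogntbbmb" (len 13), cursors c1@3 c2@8, authorship ..11...22....
After op 4 (move_right): buffer="vnntcogntbbmb" (len 13), cursors c1@4 c2@9, authorship ..11...22....
After op 5 (delete): buffer="vnncognbbmb" (len 11), cursors c1@3 c2@7, authorship ..1...2....
After op 6 (move_left): buffer="vnncognbbmb" (len 11), cursors c1@2 c2@6, authorship ..1...2....
After op 7 (insert('n')): buffer="vnnncognnbbmb" (len 13), cursors c1@3 c2@8, authorship ..11...22....
After op 8 (move_right): buffer="vnnncognnbbmb" (len 13), cursors c1@4 c2@9, authorship ..11...22....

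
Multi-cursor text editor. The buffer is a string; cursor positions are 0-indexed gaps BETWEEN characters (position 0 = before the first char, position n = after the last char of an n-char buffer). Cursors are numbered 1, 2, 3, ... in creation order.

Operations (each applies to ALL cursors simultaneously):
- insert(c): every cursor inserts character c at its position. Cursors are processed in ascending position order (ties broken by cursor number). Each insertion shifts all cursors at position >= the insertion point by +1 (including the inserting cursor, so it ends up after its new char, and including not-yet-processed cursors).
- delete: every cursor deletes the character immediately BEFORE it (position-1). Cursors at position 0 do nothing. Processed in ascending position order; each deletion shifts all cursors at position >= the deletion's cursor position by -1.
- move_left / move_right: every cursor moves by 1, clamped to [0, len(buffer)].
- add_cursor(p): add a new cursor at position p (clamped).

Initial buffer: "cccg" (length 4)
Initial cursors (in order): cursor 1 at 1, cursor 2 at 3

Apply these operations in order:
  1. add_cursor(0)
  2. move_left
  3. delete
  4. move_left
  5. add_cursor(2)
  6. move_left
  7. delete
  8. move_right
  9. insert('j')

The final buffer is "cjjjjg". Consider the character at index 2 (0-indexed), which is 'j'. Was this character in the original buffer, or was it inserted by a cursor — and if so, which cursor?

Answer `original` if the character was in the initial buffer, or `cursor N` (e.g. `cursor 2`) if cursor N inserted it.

Answer: cursor 2

Derivation:
After op 1 (add_cursor(0)): buffer="cccg" (len 4), cursors c3@0 c1@1 c2@3, authorship ....
After op 2 (move_left): buffer="cccg" (len 4), cursors c1@0 c3@0 c2@2, authorship ....
After op 3 (delete): buffer="ccg" (len 3), cursors c1@0 c3@0 c2@1, authorship ...
After op 4 (move_left): buffer="ccg" (len 3), cursors c1@0 c2@0 c3@0, authorship ...
After op 5 (add_cursor(2)): buffer="ccg" (len 3), cursors c1@0 c2@0 c3@0 c4@2, authorship ...
After op 6 (move_left): buffer="ccg" (len 3), cursors c1@0 c2@0 c3@0 c4@1, authorship ...
After op 7 (delete): buffer="cg" (len 2), cursors c1@0 c2@0 c3@0 c4@0, authorship ..
After op 8 (move_right): buffer="cg" (len 2), cursors c1@1 c2@1 c3@1 c4@1, authorship ..
After op 9 (insert('j')): buffer="cjjjjg" (len 6), cursors c1@5 c2@5 c3@5 c4@5, authorship .1234.
Authorship (.=original, N=cursor N): . 1 2 3 4 .
Index 2: author = 2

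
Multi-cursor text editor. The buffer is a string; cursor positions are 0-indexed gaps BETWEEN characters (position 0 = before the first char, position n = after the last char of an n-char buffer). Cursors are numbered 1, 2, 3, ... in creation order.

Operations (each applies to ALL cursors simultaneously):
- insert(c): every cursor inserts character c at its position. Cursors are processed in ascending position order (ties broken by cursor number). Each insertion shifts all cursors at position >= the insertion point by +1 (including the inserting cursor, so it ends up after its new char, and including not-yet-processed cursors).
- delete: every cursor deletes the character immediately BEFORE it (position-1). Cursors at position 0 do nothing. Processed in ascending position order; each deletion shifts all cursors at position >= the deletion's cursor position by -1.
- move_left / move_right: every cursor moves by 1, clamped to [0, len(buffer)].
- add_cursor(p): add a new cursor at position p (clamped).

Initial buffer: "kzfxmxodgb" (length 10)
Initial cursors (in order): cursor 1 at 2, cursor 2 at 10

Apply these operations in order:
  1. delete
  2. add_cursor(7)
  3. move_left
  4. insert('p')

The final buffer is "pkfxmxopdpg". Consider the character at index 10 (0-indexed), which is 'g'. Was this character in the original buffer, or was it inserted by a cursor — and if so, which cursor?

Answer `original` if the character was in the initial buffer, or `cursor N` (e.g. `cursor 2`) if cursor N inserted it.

After op 1 (delete): buffer="kfxmxodg" (len 8), cursors c1@1 c2@8, authorship ........
After op 2 (add_cursor(7)): buffer="kfxmxodg" (len 8), cursors c1@1 c3@7 c2@8, authorship ........
After op 3 (move_left): buffer="kfxmxodg" (len 8), cursors c1@0 c3@6 c2@7, authorship ........
After op 4 (insert('p')): buffer="pkfxmxopdpg" (len 11), cursors c1@1 c3@8 c2@10, authorship 1......3.2.
Authorship (.=original, N=cursor N): 1 . . . . . . 3 . 2 .
Index 10: author = original

Answer: original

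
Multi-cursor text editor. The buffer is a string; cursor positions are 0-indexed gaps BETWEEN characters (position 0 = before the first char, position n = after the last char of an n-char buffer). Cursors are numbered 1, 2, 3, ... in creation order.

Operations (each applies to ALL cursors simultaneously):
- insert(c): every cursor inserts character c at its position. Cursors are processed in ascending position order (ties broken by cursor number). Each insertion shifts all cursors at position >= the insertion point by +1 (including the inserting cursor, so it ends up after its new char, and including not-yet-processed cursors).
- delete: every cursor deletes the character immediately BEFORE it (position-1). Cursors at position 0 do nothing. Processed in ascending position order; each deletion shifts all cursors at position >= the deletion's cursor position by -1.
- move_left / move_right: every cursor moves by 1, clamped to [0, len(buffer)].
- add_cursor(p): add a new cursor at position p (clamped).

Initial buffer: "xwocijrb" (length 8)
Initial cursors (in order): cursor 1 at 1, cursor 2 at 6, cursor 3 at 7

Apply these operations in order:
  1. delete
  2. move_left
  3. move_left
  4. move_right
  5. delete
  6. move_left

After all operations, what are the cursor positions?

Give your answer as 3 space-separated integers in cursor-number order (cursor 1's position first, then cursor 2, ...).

After op 1 (delete): buffer="wocib" (len 5), cursors c1@0 c2@4 c3@4, authorship .....
After op 2 (move_left): buffer="wocib" (len 5), cursors c1@0 c2@3 c3@3, authorship .....
After op 3 (move_left): buffer="wocib" (len 5), cursors c1@0 c2@2 c3@2, authorship .....
After op 4 (move_right): buffer="wocib" (len 5), cursors c1@1 c2@3 c3@3, authorship .....
After op 5 (delete): buffer="ib" (len 2), cursors c1@0 c2@0 c3@0, authorship ..
After op 6 (move_left): buffer="ib" (len 2), cursors c1@0 c2@0 c3@0, authorship ..

Answer: 0 0 0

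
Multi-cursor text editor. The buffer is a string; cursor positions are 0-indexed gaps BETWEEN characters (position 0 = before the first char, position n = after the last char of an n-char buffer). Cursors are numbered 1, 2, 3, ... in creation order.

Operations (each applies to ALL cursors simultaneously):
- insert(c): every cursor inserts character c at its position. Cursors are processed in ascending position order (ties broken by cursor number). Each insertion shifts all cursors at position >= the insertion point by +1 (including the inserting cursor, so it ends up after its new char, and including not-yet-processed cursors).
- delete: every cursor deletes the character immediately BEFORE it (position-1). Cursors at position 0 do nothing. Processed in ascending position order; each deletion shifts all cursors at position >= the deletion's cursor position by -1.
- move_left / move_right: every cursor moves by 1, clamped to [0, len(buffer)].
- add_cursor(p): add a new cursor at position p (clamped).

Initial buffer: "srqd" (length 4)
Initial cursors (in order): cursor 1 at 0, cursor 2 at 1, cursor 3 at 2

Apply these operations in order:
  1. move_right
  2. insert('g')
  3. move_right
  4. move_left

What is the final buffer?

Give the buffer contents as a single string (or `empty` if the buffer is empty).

Answer: sgrgqgd

Derivation:
After op 1 (move_right): buffer="srqd" (len 4), cursors c1@1 c2@2 c3@3, authorship ....
After op 2 (insert('g')): buffer="sgrgqgd" (len 7), cursors c1@2 c2@4 c3@6, authorship .1.2.3.
After op 3 (move_right): buffer="sgrgqgd" (len 7), cursors c1@3 c2@5 c3@7, authorship .1.2.3.
After op 4 (move_left): buffer="sgrgqgd" (len 7), cursors c1@2 c2@4 c3@6, authorship .1.2.3.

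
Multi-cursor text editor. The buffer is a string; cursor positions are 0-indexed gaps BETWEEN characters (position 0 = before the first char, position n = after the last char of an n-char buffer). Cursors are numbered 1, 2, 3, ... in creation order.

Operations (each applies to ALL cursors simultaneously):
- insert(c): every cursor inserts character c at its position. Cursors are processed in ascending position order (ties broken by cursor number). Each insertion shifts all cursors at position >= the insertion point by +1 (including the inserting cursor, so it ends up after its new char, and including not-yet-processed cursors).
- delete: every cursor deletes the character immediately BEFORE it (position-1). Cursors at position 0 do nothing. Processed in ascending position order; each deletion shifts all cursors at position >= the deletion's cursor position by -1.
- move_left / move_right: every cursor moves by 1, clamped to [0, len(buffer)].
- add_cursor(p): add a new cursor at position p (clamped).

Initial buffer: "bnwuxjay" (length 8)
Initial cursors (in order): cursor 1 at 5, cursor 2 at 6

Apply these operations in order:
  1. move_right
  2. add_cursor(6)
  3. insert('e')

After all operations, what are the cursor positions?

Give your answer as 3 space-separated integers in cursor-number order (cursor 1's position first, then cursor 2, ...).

Answer: 8 10 8

Derivation:
After op 1 (move_right): buffer="bnwuxjay" (len 8), cursors c1@6 c2@7, authorship ........
After op 2 (add_cursor(6)): buffer="bnwuxjay" (len 8), cursors c1@6 c3@6 c2@7, authorship ........
After op 3 (insert('e')): buffer="bnwuxjeeaey" (len 11), cursors c1@8 c3@8 c2@10, authorship ......13.2.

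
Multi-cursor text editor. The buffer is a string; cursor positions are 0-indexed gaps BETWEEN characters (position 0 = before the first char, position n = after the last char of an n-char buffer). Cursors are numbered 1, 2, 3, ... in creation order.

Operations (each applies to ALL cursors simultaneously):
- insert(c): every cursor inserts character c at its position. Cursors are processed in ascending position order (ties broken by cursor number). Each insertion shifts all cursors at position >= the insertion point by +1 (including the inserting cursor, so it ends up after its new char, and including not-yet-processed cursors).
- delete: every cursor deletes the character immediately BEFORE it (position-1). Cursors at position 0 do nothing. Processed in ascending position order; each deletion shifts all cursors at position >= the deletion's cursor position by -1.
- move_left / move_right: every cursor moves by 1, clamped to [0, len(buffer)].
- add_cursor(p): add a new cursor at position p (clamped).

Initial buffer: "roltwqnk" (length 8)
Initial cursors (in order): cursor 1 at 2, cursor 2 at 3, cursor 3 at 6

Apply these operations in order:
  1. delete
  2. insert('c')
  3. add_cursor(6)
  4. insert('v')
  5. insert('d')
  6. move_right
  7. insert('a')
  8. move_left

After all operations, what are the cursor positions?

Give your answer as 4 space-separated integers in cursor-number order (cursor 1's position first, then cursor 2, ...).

After op 1 (delete): buffer="rtwnk" (len 5), cursors c1@1 c2@1 c3@3, authorship .....
After op 2 (insert('c')): buffer="rcctwcnk" (len 8), cursors c1@3 c2@3 c3@6, authorship .12..3..
After op 3 (add_cursor(6)): buffer="rcctwcnk" (len 8), cursors c1@3 c2@3 c3@6 c4@6, authorship .12..3..
After op 4 (insert('v')): buffer="rccvvtwcvvnk" (len 12), cursors c1@5 c2@5 c3@10 c4@10, authorship .1212..334..
After op 5 (insert('d')): buffer="rccvvddtwcvvddnk" (len 16), cursors c1@7 c2@7 c3@14 c4@14, authorship .121212..33434..
After op 6 (move_right): buffer="rccvvddtwcvvddnk" (len 16), cursors c1@8 c2@8 c3@15 c4@15, authorship .121212..33434..
After op 7 (insert('a')): buffer="rccvvddtaawcvvddnaak" (len 20), cursors c1@10 c2@10 c3@19 c4@19, authorship .121212.12.33434.34.
After op 8 (move_left): buffer="rccvvddtaawcvvddnaak" (len 20), cursors c1@9 c2@9 c3@18 c4@18, authorship .121212.12.33434.34.

Answer: 9 9 18 18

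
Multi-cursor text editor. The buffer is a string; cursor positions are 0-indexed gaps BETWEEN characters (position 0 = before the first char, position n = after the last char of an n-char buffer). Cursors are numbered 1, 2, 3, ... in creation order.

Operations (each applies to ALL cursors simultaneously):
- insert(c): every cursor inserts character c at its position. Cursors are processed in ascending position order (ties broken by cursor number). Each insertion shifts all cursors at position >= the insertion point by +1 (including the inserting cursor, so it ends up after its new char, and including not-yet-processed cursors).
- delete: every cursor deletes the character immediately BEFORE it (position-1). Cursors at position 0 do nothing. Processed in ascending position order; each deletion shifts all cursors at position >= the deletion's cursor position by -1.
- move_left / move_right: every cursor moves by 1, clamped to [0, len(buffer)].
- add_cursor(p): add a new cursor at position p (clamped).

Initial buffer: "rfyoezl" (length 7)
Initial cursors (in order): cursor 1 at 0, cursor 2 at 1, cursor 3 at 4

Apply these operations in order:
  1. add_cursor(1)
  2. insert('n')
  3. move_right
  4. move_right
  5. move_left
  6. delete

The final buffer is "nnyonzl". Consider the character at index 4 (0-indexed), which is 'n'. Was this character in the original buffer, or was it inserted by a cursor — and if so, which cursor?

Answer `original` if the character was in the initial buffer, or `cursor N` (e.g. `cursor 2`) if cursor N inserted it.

After op 1 (add_cursor(1)): buffer="rfyoezl" (len 7), cursors c1@0 c2@1 c4@1 c3@4, authorship .......
After op 2 (insert('n')): buffer="nrnnfyonezl" (len 11), cursors c1@1 c2@4 c4@4 c3@8, authorship 1.24...3...
After op 3 (move_right): buffer="nrnnfyonezl" (len 11), cursors c1@2 c2@5 c4@5 c3@9, authorship 1.24...3...
After op 4 (move_right): buffer="nrnnfyonezl" (len 11), cursors c1@3 c2@6 c4@6 c3@10, authorship 1.24...3...
After op 5 (move_left): buffer="nrnnfyonezl" (len 11), cursors c1@2 c2@5 c4@5 c3@9, authorship 1.24...3...
After op 6 (delete): buffer="nnyonzl" (len 7), cursors c1@1 c2@2 c4@2 c3@5, authorship 12..3..
Authorship (.=original, N=cursor N): 1 2 . . 3 . .
Index 4: author = 3

Answer: cursor 3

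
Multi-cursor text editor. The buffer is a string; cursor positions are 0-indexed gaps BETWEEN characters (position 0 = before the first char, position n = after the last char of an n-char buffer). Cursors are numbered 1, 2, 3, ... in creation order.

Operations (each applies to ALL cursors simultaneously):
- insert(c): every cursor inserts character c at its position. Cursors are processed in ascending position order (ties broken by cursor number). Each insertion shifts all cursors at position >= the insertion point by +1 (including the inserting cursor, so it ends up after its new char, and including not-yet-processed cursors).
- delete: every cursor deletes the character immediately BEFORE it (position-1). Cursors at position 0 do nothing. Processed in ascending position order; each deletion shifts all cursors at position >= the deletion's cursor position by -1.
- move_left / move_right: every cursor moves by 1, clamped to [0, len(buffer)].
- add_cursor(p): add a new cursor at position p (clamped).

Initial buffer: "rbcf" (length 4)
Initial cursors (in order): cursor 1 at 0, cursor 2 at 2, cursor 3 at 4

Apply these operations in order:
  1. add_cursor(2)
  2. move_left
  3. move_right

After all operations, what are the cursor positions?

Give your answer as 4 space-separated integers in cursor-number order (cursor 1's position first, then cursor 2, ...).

Answer: 1 2 4 2

Derivation:
After op 1 (add_cursor(2)): buffer="rbcf" (len 4), cursors c1@0 c2@2 c4@2 c3@4, authorship ....
After op 2 (move_left): buffer="rbcf" (len 4), cursors c1@0 c2@1 c4@1 c3@3, authorship ....
After op 3 (move_right): buffer="rbcf" (len 4), cursors c1@1 c2@2 c4@2 c3@4, authorship ....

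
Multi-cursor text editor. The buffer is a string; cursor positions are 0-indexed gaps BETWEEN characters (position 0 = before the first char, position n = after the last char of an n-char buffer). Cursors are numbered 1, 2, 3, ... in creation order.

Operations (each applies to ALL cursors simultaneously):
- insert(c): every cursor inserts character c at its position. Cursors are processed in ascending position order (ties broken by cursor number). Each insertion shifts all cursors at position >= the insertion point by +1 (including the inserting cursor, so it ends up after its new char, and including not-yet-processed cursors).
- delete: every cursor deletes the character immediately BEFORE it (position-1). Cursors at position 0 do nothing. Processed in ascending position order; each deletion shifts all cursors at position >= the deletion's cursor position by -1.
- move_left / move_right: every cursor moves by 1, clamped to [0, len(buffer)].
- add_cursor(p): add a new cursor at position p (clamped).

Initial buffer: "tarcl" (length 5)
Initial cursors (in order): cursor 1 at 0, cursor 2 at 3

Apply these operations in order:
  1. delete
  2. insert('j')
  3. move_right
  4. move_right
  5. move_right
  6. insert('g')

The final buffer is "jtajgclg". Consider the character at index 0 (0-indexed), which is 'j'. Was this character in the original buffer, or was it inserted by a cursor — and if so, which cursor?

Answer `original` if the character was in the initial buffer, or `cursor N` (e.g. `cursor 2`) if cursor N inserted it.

After op 1 (delete): buffer="tacl" (len 4), cursors c1@0 c2@2, authorship ....
After op 2 (insert('j')): buffer="jtajcl" (len 6), cursors c1@1 c2@4, authorship 1..2..
After op 3 (move_right): buffer="jtajcl" (len 6), cursors c1@2 c2@5, authorship 1..2..
After op 4 (move_right): buffer="jtajcl" (len 6), cursors c1@3 c2@6, authorship 1..2..
After op 5 (move_right): buffer="jtajcl" (len 6), cursors c1@4 c2@6, authorship 1..2..
After op 6 (insert('g')): buffer="jtajgclg" (len 8), cursors c1@5 c2@8, authorship 1..21..2
Authorship (.=original, N=cursor N): 1 . . 2 1 . . 2
Index 0: author = 1

Answer: cursor 1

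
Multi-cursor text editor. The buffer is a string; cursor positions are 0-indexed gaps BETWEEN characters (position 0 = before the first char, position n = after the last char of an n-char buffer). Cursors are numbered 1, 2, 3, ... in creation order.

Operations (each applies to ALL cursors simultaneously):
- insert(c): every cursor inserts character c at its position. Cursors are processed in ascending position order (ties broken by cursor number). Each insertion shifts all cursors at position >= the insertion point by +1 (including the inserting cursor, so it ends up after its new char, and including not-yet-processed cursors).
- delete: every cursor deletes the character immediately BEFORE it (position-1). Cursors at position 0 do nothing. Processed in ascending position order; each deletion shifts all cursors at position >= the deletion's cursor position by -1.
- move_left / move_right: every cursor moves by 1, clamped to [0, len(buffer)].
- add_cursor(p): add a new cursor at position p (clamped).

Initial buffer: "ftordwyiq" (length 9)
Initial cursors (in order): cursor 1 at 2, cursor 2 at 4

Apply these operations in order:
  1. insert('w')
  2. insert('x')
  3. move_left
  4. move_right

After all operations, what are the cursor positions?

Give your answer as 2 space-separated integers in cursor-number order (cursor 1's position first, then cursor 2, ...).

After op 1 (insert('w')): buffer="ftworwdwyiq" (len 11), cursors c1@3 c2@6, authorship ..1..2.....
After op 2 (insert('x')): buffer="ftwxorwxdwyiq" (len 13), cursors c1@4 c2@8, authorship ..11..22.....
After op 3 (move_left): buffer="ftwxorwxdwyiq" (len 13), cursors c1@3 c2@7, authorship ..11..22.....
After op 4 (move_right): buffer="ftwxorwxdwyiq" (len 13), cursors c1@4 c2@8, authorship ..11..22.....

Answer: 4 8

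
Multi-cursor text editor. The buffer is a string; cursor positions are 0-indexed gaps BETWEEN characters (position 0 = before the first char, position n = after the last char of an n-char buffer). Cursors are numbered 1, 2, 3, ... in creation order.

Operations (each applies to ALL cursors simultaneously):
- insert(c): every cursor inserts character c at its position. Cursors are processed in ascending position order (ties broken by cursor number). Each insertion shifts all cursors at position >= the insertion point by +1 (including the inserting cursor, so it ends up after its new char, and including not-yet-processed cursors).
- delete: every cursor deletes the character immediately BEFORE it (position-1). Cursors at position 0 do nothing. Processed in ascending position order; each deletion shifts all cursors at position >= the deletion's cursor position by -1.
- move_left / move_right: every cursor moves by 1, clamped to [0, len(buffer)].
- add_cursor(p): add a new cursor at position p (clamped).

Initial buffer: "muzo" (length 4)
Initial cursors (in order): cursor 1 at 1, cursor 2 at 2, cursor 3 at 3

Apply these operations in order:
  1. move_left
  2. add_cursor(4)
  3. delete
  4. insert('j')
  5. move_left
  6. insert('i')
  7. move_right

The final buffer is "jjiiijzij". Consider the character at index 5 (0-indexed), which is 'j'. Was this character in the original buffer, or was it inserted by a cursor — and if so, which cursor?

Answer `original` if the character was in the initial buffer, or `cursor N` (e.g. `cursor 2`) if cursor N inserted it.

After op 1 (move_left): buffer="muzo" (len 4), cursors c1@0 c2@1 c3@2, authorship ....
After op 2 (add_cursor(4)): buffer="muzo" (len 4), cursors c1@0 c2@1 c3@2 c4@4, authorship ....
After op 3 (delete): buffer="z" (len 1), cursors c1@0 c2@0 c3@0 c4@1, authorship .
After op 4 (insert('j')): buffer="jjjzj" (len 5), cursors c1@3 c2@3 c3@3 c4@5, authorship 123.4
After op 5 (move_left): buffer="jjjzj" (len 5), cursors c1@2 c2@2 c3@2 c4@4, authorship 123.4
After op 6 (insert('i')): buffer="jjiiijzij" (len 9), cursors c1@5 c2@5 c3@5 c4@8, authorship 121233.44
After op 7 (move_right): buffer="jjiiijzij" (len 9), cursors c1@6 c2@6 c3@6 c4@9, authorship 121233.44
Authorship (.=original, N=cursor N): 1 2 1 2 3 3 . 4 4
Index 5: author = 3

Answer: cursor 3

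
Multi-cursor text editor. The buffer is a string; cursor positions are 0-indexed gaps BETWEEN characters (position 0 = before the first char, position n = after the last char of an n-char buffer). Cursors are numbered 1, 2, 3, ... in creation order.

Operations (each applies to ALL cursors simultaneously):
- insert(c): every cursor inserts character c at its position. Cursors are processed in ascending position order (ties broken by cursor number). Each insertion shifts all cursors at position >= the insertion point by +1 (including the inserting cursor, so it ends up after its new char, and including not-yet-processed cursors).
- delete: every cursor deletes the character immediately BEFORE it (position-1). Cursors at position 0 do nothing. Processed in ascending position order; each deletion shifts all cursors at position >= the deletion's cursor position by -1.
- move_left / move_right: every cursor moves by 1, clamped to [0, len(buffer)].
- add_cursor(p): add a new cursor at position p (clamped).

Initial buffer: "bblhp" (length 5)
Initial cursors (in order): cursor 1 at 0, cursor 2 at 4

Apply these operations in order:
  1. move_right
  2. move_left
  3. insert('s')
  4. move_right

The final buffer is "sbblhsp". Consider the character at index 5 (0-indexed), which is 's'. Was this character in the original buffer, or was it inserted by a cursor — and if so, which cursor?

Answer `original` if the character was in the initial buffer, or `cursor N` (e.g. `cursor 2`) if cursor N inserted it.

After op 1 (move_right): buffer="bblhp" (len 5), cursors c1@1 c2@5, authorship .....
After op 2 (move_left): buffer="bblhp" (len 5), cursors c1@0 c2@4, authorship .....
After op 3 (insert('s')): buffer="sbblhsp" (len 7), cursors c1@1 c2@6, authorship 1....2.
After op 4 (move_right): buffer="sbblhsp" (len 7), cursors c1@2 c2@7, authorship 1....2.
Authorship (.=original, N=cursor N): 1 . . . . 2 .
Index 5: author = 2

Answer: cursor 2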